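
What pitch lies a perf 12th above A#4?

The twelfth's letter: A up five letter names plus an octave → E.
Moving 19 semitones up from A#4 (the size of a perfect twelfth) reaches E#6.

E#6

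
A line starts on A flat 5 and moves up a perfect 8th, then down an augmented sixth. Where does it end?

C double-flat 6

Up a perfect octave from Ab5: Ab6 (12 semitones up).
Down an augmented sixth from Ab6: Cbb6 (10 semitones down).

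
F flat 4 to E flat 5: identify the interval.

major seventh

F to E spans seven letter names (F-G-A-B-C-D-E): a seventh.
Fb4 to Eb5 is 11 semitones, matching the major seventh exactly, so the quality is major.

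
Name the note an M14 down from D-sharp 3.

E 1

Counting seven letter names plus an octave down from D lands on E.
A major fourteenth is 23 semitones; 23 semitones down from D#3 gives E1.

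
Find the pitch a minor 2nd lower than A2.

The second takes the letter from A down to G.
Moving 1 semitone down from A2 (the size of a minor second) reaches G#2.

G#2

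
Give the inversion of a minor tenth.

major 6th

First reduce the compound minor tenth to its simple form, a minor third.
Inverted interval numbers add to nine, so a third pairs with a sixth (3 + 6 = 9).
And minor becomes major under inversion, so we get a major sixth.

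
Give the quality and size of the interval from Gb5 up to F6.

major seventh

G to F spans seven letter names (G-A-B-C-D-E-F), so the interval is some kind of seventh.
The major seventh spans 11 semitones, and Gb5 to F6 is exactly 11 semitones — so this is a major seventh.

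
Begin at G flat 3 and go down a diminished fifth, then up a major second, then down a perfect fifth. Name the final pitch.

Gb3 down a diminished fifth → C3 (6 semitones).
C3 up a major second → D3 (2 semitones).
A perfect fifth down from D3 is G2.

G 2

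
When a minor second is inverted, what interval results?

M7

Interval numbers invert to sum to nine: 2 + 7 = 9, so a second inverts to a seventh.
Quality inverts too: minor becomes major. That makes the inversion a major seventh.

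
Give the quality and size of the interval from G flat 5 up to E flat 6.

G to E spans six letter names (G-A-B-C-D-E), so the interval is some kind of sixth.
The major sixth spans 9 semitones, and Gb5 to Eb6 is exactly 9 semitones — so this is a major sixth.

major sixth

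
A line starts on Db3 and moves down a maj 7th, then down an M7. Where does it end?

Fbb1

Db3 down a major seventh → Ebb2 (11 semitones).
Ebb2 down a major seventh → Fbb1 (11 semitones).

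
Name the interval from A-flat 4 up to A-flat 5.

A to A is the same letter name, plus an octave — that makes it an octave of some quality.
The perfect octave spans 12 semitones, and Ab4 to Ab5 is exactly 12 semitones — so this is a perfect octave.

P8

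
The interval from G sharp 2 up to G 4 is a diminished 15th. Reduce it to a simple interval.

Take out an octave (7 from the number): 15 − 7 = 8.
That makes a diminished fifteenth a compound diminished octave — an octave plus a diminished octave.

diminished octave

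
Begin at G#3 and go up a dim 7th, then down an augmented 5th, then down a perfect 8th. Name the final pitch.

A diminished seventh up from G#3 is F4.
An augmented fifth down from F4 is Bbb3.
Down a perfect octave from Bbb3: Bbb2 (12 semitones down).

Bbb2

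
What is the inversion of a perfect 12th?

First reduce the compound perfect twelfth to its simple form, a perfect fifth.
Inverted interval numbers add to nine, so a fifth pairs with a fourth (5 + 4 = 9).
Quality inverts too: perfect stays perfect. That makes the inversion a perfect fourth.

perfect fourth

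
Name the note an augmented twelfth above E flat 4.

Five letters up from E (plus an octave) reaches B.
Moving 20 semitones up from Eb4 (the size of an augmented twelfth) reaches B5.

B 5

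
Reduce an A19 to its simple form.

Subtracting seven from the interval number removes an octave: 19 − 14 = 5.
That makes an augmented nineteenth a compound augmented fifth — 2 octaves plus an augmented fifth.

augmented 5th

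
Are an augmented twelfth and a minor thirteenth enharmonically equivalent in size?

Both span 20 semitones: an augmented twelfth and a minor thirteenth are the same chromatic distance.

Yes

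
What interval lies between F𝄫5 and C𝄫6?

perfect fifth

F to C spans five letter names (F-G-A-B-C), so the interval is some kind of fifth.
Counting semitones, Fbb5→Cbb6 is 7, which is the perfect fifth.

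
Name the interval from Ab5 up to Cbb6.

diminished 3rd

A to C spans three letter names (A-B-C), so the interval is some kind of third.
Ab5 to Cbb6 spans 2 semitones — two semitones narrower than the major third (4) — giving a diminished third.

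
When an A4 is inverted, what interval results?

d5

Inverted interval numbers add to nine, so a fourth pairs with a fifth (4 + 5 = 9).
Quality inverts too: augmented becomes diminished. That makes the inversion a diminished fifth.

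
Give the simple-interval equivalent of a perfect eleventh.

perfect 4th

Subtracting seven from the interval number removes an octave: 11 − 7 = 4.
So a perfect eleventh is an octave plus a perfect fourth. The quality is unchanged.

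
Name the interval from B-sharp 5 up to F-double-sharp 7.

perfect twelfth

B to F spans five letter names (B-C-D-E-F), plus an octave, so the interval is some kind of twelfth.
Counting semitones, B#5→F##7 is 19, which is the perfect twelfth.
(Equivalently, a compound perfect fifth: a perfect fifth plus an octave.)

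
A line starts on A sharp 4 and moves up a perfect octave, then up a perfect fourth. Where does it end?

A#4 up a perfect octave → A#5 (12 semitones).
Up a perfect fourth from A#5: D#6 (5 semitones up).

D sharp 6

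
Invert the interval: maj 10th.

minor sixth

First reduce the compound major tenth to its simple form, a major third.
The rule of nine gives the new number: 9 − 3 = 6, so a third becomes a sixth.
The quality also flips — major becomes minor — giving a minor sixth.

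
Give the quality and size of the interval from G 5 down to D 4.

Descending from G5 to D4 is the same interval as ascending D4 to G5.
D to G spans four letter names (D-E-F-G), plus an octave: an eleventh.
The perfect eleventh spans 17 semitones, and D4 to G5 is exactly 17 semitones — so this is a perfect eleventh.
(Equivalently, a compound perfect fourth: a perfect fourth plus an octave.)

perfect eleventh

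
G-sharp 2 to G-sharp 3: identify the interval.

perfect octave

G to G is the same letter name, plus an octave — that makes it an octave of some quality.
Counting semitones, G#2→G#3 is 12, which is the perfect octave.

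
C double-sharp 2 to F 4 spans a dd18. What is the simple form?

doubly diminished fourth

Take out 2 octaves (14 from the number): 18 − 14 = 4.
That makes a doubly diminished eighteenth a compound doubly diminished fourth — 2 octaves plus a doubly diminished fourth.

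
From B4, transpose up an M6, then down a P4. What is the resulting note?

D#5

A major sixth up from B4 is G#5.
Down a perfect fourth from G#5: D#5 (5 semitones down).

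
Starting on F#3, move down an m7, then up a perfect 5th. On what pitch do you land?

D#3

Down a minor seventh from F#3: G#2 (10 semitones down).
A perfect fifth up from G#2 is D#3.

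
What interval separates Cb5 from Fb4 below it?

perfect fifth

Descending from Cb5 to Fb4 is the same interval as ascending Fb4 to Cb5.
F to C spans five letter names (F-G-A-B-C) — that makes it a fifth of some quality.
Fb4 to Cb5 is 7 semitones, matching the perfect fifth exactly, so the quality is perfect.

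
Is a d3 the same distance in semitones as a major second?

A diminished third = 2 semitones = a major second; enharmonically equal.

Yes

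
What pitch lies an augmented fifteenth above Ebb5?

A fifteenth keeps the letter name E, two octaves up from E.
Moving 25 semitones up from Ebb5 (the size of an augmented fifteenth) reaches Eb7.

Eb7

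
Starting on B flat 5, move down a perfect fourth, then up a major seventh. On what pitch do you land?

Bb5 down a perfect fourth → F5 (5 semitones).
Up a major seventh from F5: E6 (11 semitones up).

E 6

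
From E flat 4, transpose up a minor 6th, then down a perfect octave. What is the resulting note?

Eb4 up a minor sixth → Cb5 (8 semitones).
A perfect octave down from Cb5 is Cb4.

C flat 4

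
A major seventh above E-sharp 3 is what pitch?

D-double-sharp 4

The seventh takes the letter from E up to D.
A major seventh spans 11 semitones, so from E#3 the target pitch is D##4.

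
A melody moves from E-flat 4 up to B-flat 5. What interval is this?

perfect 12th

E to B spans five letter names (E-F-G-A-B), plus an octave — that makes it a twelfth of some quality.
The perfect twelfth spans 19 semitones, and Eb4 to Bb5 is exactly 19 semitones — so this is a perfect twelfth.
(Equivalently, a compound perfect fifth: a perfect fifth plus an octave.)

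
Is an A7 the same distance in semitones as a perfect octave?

An augmented seventh = 12 semitones = a perfect octave; enharmonically equal.

Yes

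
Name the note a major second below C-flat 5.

Counting two letter names down from C lands on B.
A major second is 2 semitones; 2 semitones down from Cb5 gives Bbb4.

B-double-flat 4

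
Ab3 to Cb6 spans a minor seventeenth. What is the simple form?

Take out 2 octaves (14 from the number): 17 − 14 = 3.
Quality carries through unchanged, so the simple form is a minor third.

m3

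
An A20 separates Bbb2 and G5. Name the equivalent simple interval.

A6

Each octave removed subtracts seven from the number: 20 − 14 = 6.
So an augmented twentieth is 2 octaves plus an augmented sixth. The quality is unchanged.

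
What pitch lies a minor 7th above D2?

The seventh takes the letter from D up to C.
A minor seventh spans 10 semitones, so from D2 the target pitch is C3.

C3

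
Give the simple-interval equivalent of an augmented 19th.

augmented fifth

Each octave removed subtracts seven from the number: 19 − 14 = 5.
That makes an augmented nineteenth a compound augmented fifth — 2 octaves plus an augmented fifth.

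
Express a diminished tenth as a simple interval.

d3

Each octave removed subtracts seven from the number: 10 − 7 = 3.
That makes a diminished tenth a compound diminished third — an octave plus a diminished third.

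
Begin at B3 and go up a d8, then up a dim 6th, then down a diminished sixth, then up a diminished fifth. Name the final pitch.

Fb5

A diminished octave up from B3 is Bb4.
A diminished sixth up from Bb4 is Gbb5.
Down a diminished sixth from Gbb5: Bb4 (7 semitones down).
Bb4 up a diminished fifth → Fb5 (6 semitones).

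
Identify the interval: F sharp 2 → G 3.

F to G spans two letter names (F-G), plus an octave: a ninth.
At 13 semitones, F#2→G3 falls one short of a major ninth: minor.
(Equivalently, a compound minor second: a minor second plus an octave.)

minor ninth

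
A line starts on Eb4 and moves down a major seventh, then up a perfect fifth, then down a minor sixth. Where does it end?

A major seventh down from Eb4 is Fb3.
Fb3 up a perfect fifth → Cb4 (7 semitones).
Cb4 down a minor sixth → Eb3 (8 semitones).

Eb3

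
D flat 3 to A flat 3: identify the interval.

perfect fifth

D to A spans five letter names (D-E-F-G-A), so the interval is some kind of fifth.
Db3 to Ab3 is 7 semitones, matching the perfect fifth exactly, so the quality is perfect.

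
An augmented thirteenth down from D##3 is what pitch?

The thirteenth's letter: D down six letter names plus an octave → F.
An augmented thirteenth is 22 semitones; 22 semitones down from D##3 gives F#1.

F#1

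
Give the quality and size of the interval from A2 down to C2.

Descending from A2 to C2 is the same interval as ascending C2 to A2.
C to A spans six letter names (C-D-E-F-G-A), so the interval is some kind of sixth.
Counting semitones, C2→A2 is 9, which is the major sixth.

M6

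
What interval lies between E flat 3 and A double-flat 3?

d4

E to A spans four letter names (E-F-G-A), so the interval is some kind of fourth.
A perfect fourth would be 5 semitones; Eb3 to Abb3 is 4, one semitone narrower, so the interval is diminished.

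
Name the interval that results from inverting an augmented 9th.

diminished 7th

First reduce the compound augmented ninth to its simple form, an augmented second.
Inverted interval numbers add to nine, so a second pairs with a seventh (2 + 7 = 9).
The quality also flips — augmented becomes diminished — giving a diminished seventh.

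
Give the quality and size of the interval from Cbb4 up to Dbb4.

major 2nd

C to D spans two letter names (C-D), so the interval is some kind of second.
The major second spans 2 semitones, and Cbb4 to Dbb4 is exactly 2 semitones — so this is a major second.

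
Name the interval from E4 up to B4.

P5

E to B spans five letter names (E-F-G-A-B), so the interval is some kind of fifth.
The perfect fifth spans 7 semitones, and E4 to B4 is exactly 7 semitones — so this is a perfect fifth.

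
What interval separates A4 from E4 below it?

P4

Descending from A4 to E4 is the same interval as ascending E4 to A4.
E to A spans four letter names (E-F-G-A), so the interval is some kind of fourth.
E4 to A4 is 5 semitones, matching the perfect fourth exactly, so the quality is perfect.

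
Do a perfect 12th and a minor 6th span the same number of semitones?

No

A perfect twelfth is 19 semitones but a minor sixth is 8 semitones — different sizes.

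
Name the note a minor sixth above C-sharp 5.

A 5

The sixth takes the letter from C up to A.
A minor sixth is 8 semitones; 8 semitones up from C#5 gives A5.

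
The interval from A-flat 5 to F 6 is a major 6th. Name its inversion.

minor 3rd

Inverted interval numbers add to nine, so a sixth pairs with a third (6 + 3 = 9).
And major becomes minor under inversion, so we get a minor third.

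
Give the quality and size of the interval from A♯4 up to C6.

A to C spans three letter names (A-B-C), plus an octave: a tenth.
A major tenth would be 16 semitones; A#4 to C6 is 14, two semitones narrower, so the interval is diminished.
(Equivalently, a compound diminished third: a diminished third plus an octave.)

diminished tenth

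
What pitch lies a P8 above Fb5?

Fb6

An octave keeps the letter name F, an octave up from F.
A perfect octave spans 12 semitones, so from Fb5 the target pitch is Fb6.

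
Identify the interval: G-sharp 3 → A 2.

M7

Descending from G#3 to A2 is the same interval as ascending A2 to G#3.
A to G spans seven letter names (A-B-C-D-E-F-G): a seventh.
The major seventh spans 11 semitones, and A2 to G#3 is exactly 11 semitones — so this is a major seventh.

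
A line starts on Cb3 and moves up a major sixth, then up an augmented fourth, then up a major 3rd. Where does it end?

F#4

Up a major sixth from Cb3: Ab3 (9 semitones up).
An augmented fourth up from Ab3 is D4.
D4 up a major third → F#4 (4 semitones).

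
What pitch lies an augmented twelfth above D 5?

The twelfth's letter: D up five letter names plus an octave → A.
An augmented twelfth spans 20 semitones, so from D5 the target pitch is A#6.

A sharp 6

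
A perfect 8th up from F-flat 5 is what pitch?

An octave keeps the letter name F, an octave up from F.
Moving 12 semitones up from Fb5 (the size of a perfect octave) reaches Fb6.

F-flat 6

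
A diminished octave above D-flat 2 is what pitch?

An octave keeps the letter name D, an octave up from D.
Moving 11 semitones up from Db2 (the size of a diminished octave) reaches Dbb3.

D-double-flat 3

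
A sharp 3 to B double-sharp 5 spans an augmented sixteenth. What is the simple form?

Each octave removed subtracts seven from the number: 16 − 14 = 2.
That makes an augmented sixteenth a compound augmented second — 2 octaves plus an augmented second.

augmented second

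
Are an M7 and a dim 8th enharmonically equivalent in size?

Yes

A major seventh spans 11 semitones, and a diminished octave also spans 11 semitones — they're enharmonic.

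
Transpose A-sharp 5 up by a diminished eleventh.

D 7

Counting four letter names plus an octave up from A lands on D.
A diminished eleventh spans 16 semitones, so from A#5 the target pitch is D7.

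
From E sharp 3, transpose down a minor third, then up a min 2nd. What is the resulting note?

D sharp 3

E#3 down a minor third → C##3 (3 semitones).
Up a minor second from C##3: D#3 (1 semitone up).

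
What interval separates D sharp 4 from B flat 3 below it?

augmented third

Descending from D#4 to Bb3 is the same interval as ascending Bb3 to D#4.
B to D spans three letter names (B-C-D), so the interval is some kind of third.
The major third is 4 semitones; here we have 5, one semitone wider: augmented.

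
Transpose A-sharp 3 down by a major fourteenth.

B 1

The fourteenth's letter: A down seven letter names plus an octave → B.
A major fourteenth is 23 semitones; 23 semitones down from A#3 gives B1.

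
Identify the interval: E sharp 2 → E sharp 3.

E to E is the same letter name, plus an octave, so the interval is some kind of octave.
E#2 to E#3 is 12 semitones, matching the perfect octave exactly, so the quality is perfect.

perfect 8th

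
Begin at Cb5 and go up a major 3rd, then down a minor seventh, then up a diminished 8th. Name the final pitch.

Fb5

Up a major third from Cb5: Eb5 (4 semitones up).
Down a minor seventh from Eb5: F4 (10 semitones down).
F4 up a diminished octave → Fb5 (11 semitones).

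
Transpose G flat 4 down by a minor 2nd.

F 4

The second takes the letter from G down to F.
Moving 1 semitone down from Gb4 (the size of a minor second) reaches F4.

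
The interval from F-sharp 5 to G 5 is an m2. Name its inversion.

major 7th

Inverted interval numbers add to nine, so a second pairs with a seventh (2 + 7 = 9).
The quality also flips — minor becomes major — giving a major seventh.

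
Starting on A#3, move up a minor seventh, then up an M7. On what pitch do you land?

A#3 up a minor seventh → G#4 (10 semitones).
A major seventh up from G#4 is F##5.

F##5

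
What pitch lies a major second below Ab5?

Counting two letter names down from A lands on G.
A major second spans 2 semitones, so from Ab5 the target pitch is Gb5.

Gb5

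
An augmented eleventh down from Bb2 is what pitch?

Counting four letter names plus an octave down from B lands on F.
Moving 18 semitones down from Bb2 (the size of an augmented eleventh) reaches Fb1.

Fb1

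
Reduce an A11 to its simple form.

Each octave removed subtracts seven from the number: 11 − 7 = 4.
Quality carries through unchanged, so the simple form is an augmented fourth.

augmented 4th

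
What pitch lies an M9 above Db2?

Eb3

The ninth's letter: D up two letter names plus an octave → E.
A major ninth spans 14 semitones, so from Db2 the target pitch is Eb3.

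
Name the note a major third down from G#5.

The third takes the letter from G down to E.
Moving 4 semitones down from G#5 (the size of a major third) reaches E5.

E5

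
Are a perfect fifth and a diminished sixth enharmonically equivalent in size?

Both span 7 semitones: a perfect fifth and a diminished sixth are the same chromatic distance.

Yes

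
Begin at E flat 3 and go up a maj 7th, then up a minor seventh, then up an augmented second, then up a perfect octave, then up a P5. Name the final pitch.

Eb3 up a major seventh → D4 (11 semitones).
A minor seventh up from D4 is C5.
An augmented second up from C5 is D#5.
A perfect octave up from D#5 is D#6.
A perfect fifth up from D#6 is A#6.

A sharp 6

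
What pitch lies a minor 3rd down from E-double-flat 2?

C-flat 2

The third takes the letter from E down to C.
A minor third spans 3 semitones, so from Ebb2 the target pitch is Cb2.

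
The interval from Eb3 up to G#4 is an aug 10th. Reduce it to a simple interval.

Subtracting seven from the interval number removes an octave: 10 − 7 = 3.
Quality carries through unchanged, so the simple form is an augmented third.

augmented 3rd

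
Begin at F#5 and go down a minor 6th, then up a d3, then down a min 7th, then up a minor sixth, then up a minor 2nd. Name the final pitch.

Down a minor sixth from F#5: A#4 (8 semitones down).
A#4 up a diminished third → C5 (2 semitones).
C5 down a minor seventh → D4 (10 semitones).
A minor sixth up from D4 is Bb4.
A minor second up from Bb4 is Cb5.

Cb5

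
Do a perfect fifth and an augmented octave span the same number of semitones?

7 semitones (perfect fifth) vs 13 semitones (augmented octave): not equal.

No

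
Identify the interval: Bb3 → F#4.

B to F spans five letter names (B-C-D-E-F): a fifth.
A perfect fifth would be 7 semitones; Bb3 to F#4 is 8, one semitone wider, so the interval is augmented.

augmented 5th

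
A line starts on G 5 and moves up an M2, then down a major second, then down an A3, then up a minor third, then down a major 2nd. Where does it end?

F double-flat 5

A major second up from G5 is A5.
A major second down from A5 is G5.
Down an augmented third from G5: Ebb5 (5 semitones down).
Ebb5 up a minor third → Gbb5 (3 semitones).
A major second down from Gbb5 is Fbb5.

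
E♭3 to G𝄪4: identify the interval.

E to G spans three letter names (E-F-G), plus an octave — that makes it a tenth of some quality.
Eb3 to G##4 spans 18 semitones — two semitones wider than the major tenth (16) — giving a doubly augmented tenth.
(Equivalently, a compound doubly augmented third: a doubly augmented third plus an octave.)

doubly augmented tenth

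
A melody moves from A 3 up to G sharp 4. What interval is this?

A to G spans seven letter names (A-B-C-D-E-F-G), so the interval is some kind of seventh.
A3 to G#4 is 11 semitones, matching the major seventh exactly, so the quality is major.

major 7th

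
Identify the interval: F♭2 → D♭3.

major sixth

F to D spans six letter names (F-G-A-B-C-D): a sixth.
The major sixth spans 9 semitones, and Fb2 to Db3 is exactly 9 semitones — so this is a major sixth.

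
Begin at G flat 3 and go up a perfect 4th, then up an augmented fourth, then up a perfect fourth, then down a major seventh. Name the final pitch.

C flat 4

Gb3 up a perfect fourth → Cb4 (5 semitones).
An augmented fourth up from Cb4 is F4.
Up a perfect fourth from F4: Bb4 (5 semitones up).
Bb4 down a major seventh → Cb4 (11 semitones).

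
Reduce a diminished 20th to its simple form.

d6

Each octave removed subtracts seven from the number: 20 − 14 = 6.
Quality carries through unchanged, so the simple form is a diminished sixth.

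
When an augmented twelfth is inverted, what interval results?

diminished fourth

First reduce the compound augmented twelfth to its simple form, an augmented fifth.
Inverted interval numbers add to nine, so a fifth pairs with a fourth (5 + 4 = 9).
And augmented becomes diminished under inversion, so we get a diminished fourth.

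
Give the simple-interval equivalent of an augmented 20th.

augmented 6th

Take out 2 octaves (14 from the number): 20 − 14 = 6.
So an augmented twentieth is 2 octaves plus an augmented sixth. The quality is unchanged.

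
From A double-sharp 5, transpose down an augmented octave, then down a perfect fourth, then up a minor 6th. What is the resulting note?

C sharp 5

An augmented octave down from A##5 is A#4.
A#4 down a perfect fourth → E#4 (5 semitones).
Up a minor sixth from E#4: C#5 (8 semitones up).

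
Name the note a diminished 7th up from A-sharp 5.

G 6

Counting seven letter names up from A lands on G.
A diminished seventh is 9 semitones; 9 semitones up from A#5 gives G6.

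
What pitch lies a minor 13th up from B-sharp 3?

G-sharp 5

The thirteenth's letter: B up six letter names plus an octave → G.
A minor thirteenth spans 20 semitones, so from B#3 the target pitch is G#5.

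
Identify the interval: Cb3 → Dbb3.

C to D spans two letter names (C-D), so the interval is some kind of second.
Cb3 to Dbb3 is 1 semitone, a half step short of the major second (2), so this is minor.

minor 2nd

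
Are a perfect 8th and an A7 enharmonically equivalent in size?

Yes

A perfect octave = 12 semitones = an augmented seventh; enharmonically equal.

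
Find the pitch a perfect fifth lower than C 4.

F 3

The fifth takes the letter from C down to F.
A perfect fifth spans 7 semitones, so from C4 the target pitch is F3.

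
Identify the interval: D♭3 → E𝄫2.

Descending from Db3 to Ebb2 is the same interval as ascending Ebb2 to Db3.
E to D spans seven letter names (E-F-G-A-B-C-D): a seventh.
Counting semitones, Ebb2→Db3 is 11, which is the major seventh.

major seventh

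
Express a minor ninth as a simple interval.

Subtracting seven from the interval number removes an octave: 9 − 7 = 2.
That makes a minor ninth a compound minor second — an octave plus a minor second.

minor 2nd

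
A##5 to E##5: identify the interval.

Descending from A##5 to E##5 is the same interval as ascending E##5 to A##5.
E to A spans four letter names (E-F-G-A), so the interval is some kind of fourth.
The perfect fourth spans 5 semitones, and E##5 to A##5 is exactly 5 semitones — so this is a perfect fourth.

perfect 4th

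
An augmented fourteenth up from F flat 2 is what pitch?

E 4

Counting seven letter names plus an octave up from F lands on E.
An augmented fourteenth is 24 semitones; 24 semitones up from Fb2 gives E4.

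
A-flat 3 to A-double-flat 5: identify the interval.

diminished 15th

A to A is the same letter name, plus 2 octaves — that makes it a fifteenth of some quality.
The perfect fifteenth is 24 semitones; here we have 23, one semitone narrower: diminished.
(Equivalently, a compound diminished octave: a diminished octave plus an octave.)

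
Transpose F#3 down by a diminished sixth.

Counting six letter names down from F lands on A.
A diminished sixth is 7 semitones; 7 semitones down from F#3 gives A##2.

A##2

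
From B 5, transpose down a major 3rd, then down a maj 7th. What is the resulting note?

A major third down from B5 is G5.
G5 down a major seventh → Ab4 (11 semitones).

A flat 4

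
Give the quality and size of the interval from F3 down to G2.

minor seventh

Descending from F3 to G2 is the same interval as ascending G2 to F3.
G to F spans seven letter names (G-A-B-C-D-E-F): a seventh.
At 10 semitones, G2→F3 falls one short of a major seventh: minor.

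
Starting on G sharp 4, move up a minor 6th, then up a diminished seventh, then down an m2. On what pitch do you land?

Up a minor sixth from G#4: E5 (8 semitones up).
E5 up a diminished seventh → Db6 (9 semitones).
A minor second down from Db6 is C6.

C 6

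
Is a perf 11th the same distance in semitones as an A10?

Both span 17 semitones: a perfect eleventh and an augmented tenth are the same chromatic distance.

Yes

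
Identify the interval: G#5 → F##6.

G to F spans seven letter names (G-A-B-C-D-E-F), so the interval is some kind of seventh.
The major seventh spans 11 semitones, and G#5 to F##6 is exactly 11 semitones — so this is a major seventh.

major seventh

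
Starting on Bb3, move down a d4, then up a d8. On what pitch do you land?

Bb3 down a diminished fourth → F#3 (4 semitones).
Up a diminished octave from F#3: F4 (11 semitones up).

F4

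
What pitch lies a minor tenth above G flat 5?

Three letters up from G (plus an octave) reaches B.
A minor tenth spans 15 semitones, so from Gb5 the target pitch is Bbb6.

B double-flat 6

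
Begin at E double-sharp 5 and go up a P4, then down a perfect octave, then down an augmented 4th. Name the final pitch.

A perfect fourth up from E##5 is A##5.
A perfect octave down from A##5 is A##4.
A##4 down an augmented fourth → E#4 (6 semitones).

E sharp 4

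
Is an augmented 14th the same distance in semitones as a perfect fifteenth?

Yes

An augmented fourteenth = 24 semitones = a perfect fifteenth; enharmonically equal.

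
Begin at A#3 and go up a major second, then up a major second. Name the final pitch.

C##4

Up a major second from A#3: B#3 (2 semitones up).
Up a major second from B#3: C##4 (2 semitones up).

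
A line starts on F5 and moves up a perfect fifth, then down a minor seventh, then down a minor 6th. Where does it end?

F#4

Up a perfect fifth from F5: C6 (7 semitones up).
A minor seventh down from C6 is D5.
Down a minor sixth from D5: F#4 (8 semitones down).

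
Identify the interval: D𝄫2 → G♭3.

D to G spans four letter names (D-E-F-G), plus an octave: an eleventh.
The perfect eleventh is 17 semitones; here we have 18, one semitone wider: augmented.
(Equivalently, a compound augmented fourth: an augmented fourth plus an octave.)

A11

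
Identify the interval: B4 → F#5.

B to F spans five letter names (B-C-D-E-F) — that makes it a fifth of some quality.
The perfect fifth spans 7 semitones, and B4 to F#5 is exactly 7 semitones — so this is a perfect fifth.

perfect fifth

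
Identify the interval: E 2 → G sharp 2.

E to G spans three letter names (E-F-G), so the interval is some kind of third.
Counting semitones, E2→G#2 is 4, which is the major third.

M3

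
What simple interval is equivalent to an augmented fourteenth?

Each octave removed subtracts seven from the number: 14 − 7 = 7.
That makes an augmented fourteenth a compound augmented seventh — an octave plus an augmented seventh.

augmented 7th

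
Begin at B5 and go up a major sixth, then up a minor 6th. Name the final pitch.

A major sixth up from B5 is G#6.
G#6 up a minor sixth → E7 (8 semitones).

E7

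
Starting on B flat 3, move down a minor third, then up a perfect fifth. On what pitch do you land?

D 4

Down a minor third from Bb3: G3 (3 semitones down).
Up a perfect fifth from G3: D4 (7 semitones up).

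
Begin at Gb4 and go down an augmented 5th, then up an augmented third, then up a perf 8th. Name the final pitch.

Eb5

Down an augmented fifth from Gb4: Cbb4 (8 semitones down).
An augmented third up from Cbb4 is Eb4.
Up a perfect octave from Eb4: Eb5 (12 semitones up).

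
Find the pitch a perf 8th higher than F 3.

F 4

An octave keeps the letter name F, an octave up from F.
Moving 12 semitones up from F3 (the size of a perfect octave) reaches F4.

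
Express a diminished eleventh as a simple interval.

diminished 4th

Subtracting seven from the interval number removes an octave: 11 − 7 = 4.
That makes a diminished eleventh a compound diminished fourth — an octave plus a diminished fourth.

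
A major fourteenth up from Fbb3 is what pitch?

Ebb5

Counting seven letter names plus an octave up from F lands on E.
A major fourteenth is 23 semitones; 23 semitones up from Fbb3 gives Ebb5.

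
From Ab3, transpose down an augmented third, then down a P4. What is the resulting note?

Cbb3

An augmented third down from Ab3 is Fbb3.
Down a perfect fourth from Fbb3: Cbb3 (5 semitones down).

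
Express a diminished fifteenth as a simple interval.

diminished octave

Each octave removed subtracts seven from the number: 15 − 7 = 8.
That makes a diminished fifteenth a compound diminished octave — an octave plus a diminished octave.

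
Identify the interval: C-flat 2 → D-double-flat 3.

C to D spans two letter names (C-D), plus an octave — that makes it a ninth of some quality.
A major ninth would be 14 semitones, but Cb2 to Dbb3 is 13 — one semitone narrower, making it a minor ninth.
(Equivalently, a compound minor second: a minor second plus an octave.)

minor ninth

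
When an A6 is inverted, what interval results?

Interval numbers invert to sum to nine: 6 + 3 = 9, so a sixth inverts to a third.
Quality inverts too: augmented becomes diminished. That makes the inversion a diminished third.

diminished third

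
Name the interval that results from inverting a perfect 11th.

First reduce the compound perfect eleventh to its simple form, a perfect fourth.
The rule of nine gives the new number: 9 − 4 = 5, so a fourth becomes a fifth.
And perfect stays perfect under inversion, so we get a perfect fifth.

perfect fifth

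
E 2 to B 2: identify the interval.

P5

E to B spans five letter names (E-F-G-A-B), so the interval is some kind of fifth.
Counting semitones, E2→B2 is 7, which is the perfect fifth.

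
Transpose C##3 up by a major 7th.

Counting seven letter names up from C lands on B.
A major seventh spans 11 semitones, so from C##3 the target pitch is B##3.

B##3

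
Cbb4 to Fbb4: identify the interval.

P4

C to F spans four letter names (C-D-E-F) — that makes it a fourth of some quality.
Cbb4 to Fbb4 is 5 semitones, matching the perfect fourth exactly, so the quality is perfect.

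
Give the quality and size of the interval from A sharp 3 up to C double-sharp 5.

A to C spans three letter names (A-B-C), plus an octave — that makes it a tenth of some quality.
A#3 to C##5 is 16 semitones, matching the major tenth exactly, so the quality is major.
(Equivalently, a compound major third: a major third plus an octave.)

major tenth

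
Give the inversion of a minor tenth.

First reduce the compound minor tenth to its simple form, a minor third.
The rule of nine gives the new number: 9 − 3 = 6, so a third becomes a sixth.
Quality inverts too: minor becomes major. That makes the inversion a major sixth.

M6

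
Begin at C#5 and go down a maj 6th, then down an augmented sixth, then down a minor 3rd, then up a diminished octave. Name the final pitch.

C#5 down a major sixth → E4 (9 semitones).
Down an augmented sixth from E4: Gb3 (10 semitones down).
Down a minor third from Gb3: Eb3 (3 semitones down).
Up a diminished octave from Eb3: Ebb4 (11 semitones up).

Ebb4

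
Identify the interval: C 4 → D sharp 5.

C to D spans two letter names (C-D), plus an octave — that makes it a ninth of some quality.
The major ninth is 14 semitones; here we have 15, one semitone wider: augmented.
(Equivalently, a compound augmented second: an augmented second plus an octave.)

augmented ninth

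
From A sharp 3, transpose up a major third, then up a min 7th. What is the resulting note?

Up a major third from A#3: C##4 (4 semitones up).
C##4 up a minor seventh → B#4 (10 semitones).

B sharp 4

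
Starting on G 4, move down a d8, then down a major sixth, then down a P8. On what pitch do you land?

B 1

G4 down a diminished octave → G#3 (11 semitones).
A major sixth down from G#3 is B2.
B2 down a perfect octave → B1 (12 semitones).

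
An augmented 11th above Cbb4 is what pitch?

The eleventh's letter: C up four letter names plus an octave → F.
An augmented eleventh spans 18 semitones, so from Cbb4 the target pitch is Fb5.

Fb5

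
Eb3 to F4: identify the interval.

M9

E to F spans two letter names (E-F), plus an octave, so the interval is some kind of ninth.
Eb3 to F4 is 14 semitones, matching the major ninth exactly, so the quality is major.
(Equivalently, a compound major second: a major second plus an octave.)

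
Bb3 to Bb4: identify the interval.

B to B is the same letter name, plus an octave — that makes it an octave of some quality.
Counting semitones, Bb3→Bb4 is 12, which is the perfect octave.

perfect 8th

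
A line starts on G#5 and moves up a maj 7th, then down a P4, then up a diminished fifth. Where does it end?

G#6

G#5 up a major seventh → F##6 (11 semitones).
F##6 down a perfect fourth → C##6 (5 semitones).
C##6 up a diminished fifth → G#6 (6 semitones).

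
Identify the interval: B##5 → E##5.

Descending from B##5 to E##5 is the same interval as ascending E##5 to B##5.
E to B spans five letter names (E-F-G-A-B), so the interval is some kind of fifth.
The perfect fifth spans 7 semitones, and E##5 to B##5 is exactly 7 semitones — so this is a perfect fifth.

P5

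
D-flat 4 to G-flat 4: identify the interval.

D to G spans four letter names (D-E-F-G) — that makes it a fourth of some quality.
Db4 to Gb4 is 5 semitones, matching the perfect fourth exactly, so the quality is perfect.

perfect fourth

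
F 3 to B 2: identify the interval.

d5

Descending from F3 to B2 is the same interval as ascending B2 to F3.
B to F spans five letter names (B-C-D-E-F) — that makes it a fifth of some quality.
B2 to F3 spans 6 semitones — one semitone narrower than the perfect fifth (7) — giving a diminished fifth.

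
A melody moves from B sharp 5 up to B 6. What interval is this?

diminished octave

B to B is the same letter name, plus an octave, so the interval is some kind of octave.
A perfect octave would be 12 semitones; B#5 to B6 is 11, one semitone narrower, so the interval is diminished.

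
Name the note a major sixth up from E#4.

Six letter names up from E: C.
A major sixth is 9 semitones; 9 semitones up from E#4 gives C##5.

C##5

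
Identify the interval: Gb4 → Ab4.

major 2nd

G to A spans two letter names (G-A): a second.
Gb4 to Ab4 is 2 semitones, matching the major second exactly, so the quality is major.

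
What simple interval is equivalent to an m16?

Subtracting seven from the interval number removes an octave: 16 − 14 = 2.
So a minor sixteenth is 2 octaves plus a minor second. The quality is unchanged.

minor 2nd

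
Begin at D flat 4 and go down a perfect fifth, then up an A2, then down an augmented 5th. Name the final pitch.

D flat 3

Db4 down a perfect fifth → Gb3 (7 semitones).
Gb3 up an augmented second → A3 (3 semitones).
An augmented fifth down from A3 is Db3.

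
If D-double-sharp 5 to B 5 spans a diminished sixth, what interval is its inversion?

augmented third

Inverted interval numbers add to nine, so a sixth pairs with a third (6 + 3 = 9).
And diminished becomes augmented under inversion, so we get an augmented third.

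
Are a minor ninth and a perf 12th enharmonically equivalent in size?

A minor ninth spans 13 semitones; a perfect twelfth spans 19 semitones. They differ by 6.

No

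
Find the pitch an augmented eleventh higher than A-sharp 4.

Counting four letter names plus an octave up from A lands on D.
An augmented eleventh is 18 semitones; 18 semitones up from A#4 gives D##6.

D-double-sharp 6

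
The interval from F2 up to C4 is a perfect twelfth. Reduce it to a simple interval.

Take out an octave (7 from the number): 12 − 7 = 5.
So a perfect twelfth is an octave plus a perfect fifth. The quality is unchanged.

perfect 5th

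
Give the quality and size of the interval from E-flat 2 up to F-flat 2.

minor second

E to F spans two letter names (E-F), so the interval is some kind of second.
A major second would be 2 semitones, but Eb2 to Fb2 is 1 — one semitone narrower, making it a minor second.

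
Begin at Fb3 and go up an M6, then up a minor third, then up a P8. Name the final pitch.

Fb5

A major sixth up from Fb3 is Db4.
Db4 up a minor third → Fb4 (3 semitones).
Fb4 up a perfect octave → Fb5 (12 semitones).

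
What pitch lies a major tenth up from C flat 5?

Counting three letter names plus an octave up from C lands on E.
A major tenth spans 16 semitones, so from Cb5 the target pitch is Eb6.

E flat 6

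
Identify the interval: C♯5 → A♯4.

m3

Descending from C#5 to A#4 is the same interval as ascending A#4 to C#5.
A to C spans three letter names (A-B-C): a third.
At 3 semitones, A#4→C#5 falls one short of a major third: minor.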